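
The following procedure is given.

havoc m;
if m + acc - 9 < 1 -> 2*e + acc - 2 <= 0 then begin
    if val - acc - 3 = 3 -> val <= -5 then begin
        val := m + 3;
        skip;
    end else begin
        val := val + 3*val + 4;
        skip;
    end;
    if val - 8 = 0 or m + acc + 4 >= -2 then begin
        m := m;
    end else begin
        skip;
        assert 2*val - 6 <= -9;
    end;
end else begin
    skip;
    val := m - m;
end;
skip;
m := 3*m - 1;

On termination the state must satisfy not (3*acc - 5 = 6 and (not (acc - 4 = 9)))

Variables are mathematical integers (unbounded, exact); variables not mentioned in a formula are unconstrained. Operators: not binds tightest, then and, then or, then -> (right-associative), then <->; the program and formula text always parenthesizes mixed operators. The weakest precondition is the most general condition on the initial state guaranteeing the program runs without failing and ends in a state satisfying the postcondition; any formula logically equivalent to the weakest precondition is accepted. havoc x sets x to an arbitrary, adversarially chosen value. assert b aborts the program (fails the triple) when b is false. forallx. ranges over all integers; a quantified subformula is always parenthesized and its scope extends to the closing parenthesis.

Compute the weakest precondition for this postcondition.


Working backward. After the program, the postcondition not (3*acc - 5 = 6 and (not (acc - 4 = 9))) must hold; in canonical form it is not (3*acc = 11 and (not (acc = 13))).
Before m := 3*m - 1: not (3*acc = 11 and (not (acc = 13)))
Before skip: not (3*acc = 11 and (not (acc = 13)))
Then branch requires ((val = acc + 6 -> val <= -5) -> (((m = 5 or acc + m >= -6) -> (not (3*acc = 11 and (not (acc = 13))))) and ((not (m = 5 or acc + m >= -6)) -> (2*m <= -9 and (not (3*acc = 11 and (not (acc = 13)))))))) and ((not (val = acc + 6 -> val <= -5)) -> (((4*val = 4 or acc + m >= -6) -> (not (3*acc = 11 and (not (acc = 13))))) and ((not (4*val = 4 or acc + m >= -6)) -> (8*val <= -11 and (not (3*acc = 11 and (not (acc = 13)))))))); else branch requires not (3*acc = 11 and (not (acc = 13))).
Before the if: ((acc + m < 10 -> acc + 2*e <= 2) -> (((val = acc + 6 -> val <= -5) -> (((m = 5 or acc + m >= -6) -> (not (3*acc = 11 and (not (acc = 13))))) and ((not (m = 5 or acc + m >= -6)) -> (2*m <= -9 and (not (3*acc = 11 and (not (acc = 13)))))))) and ((not (val = acc + 6 -> val <= -5)) -> (((4*val = 4 or acc + m >= -6) -> (not (3*acc = 11 and (not (acc = 13))))) and ((not (4*val = 4 or acc + m >= -6)) -> (8*val <= -11 and (not (3*acc = 11 and (not (acc = 13)))))))))) and ((not (acc + m < 10 -> acc + 2*e <= 2)) -> (not (3*acc = 11 and (not (acc = 13)))))
Before havoc m: forall m_1. (((acc + m_1 < 10 -> acc + 2*e <= 2) -> (((val = acc + 6 -> val <= -5) -> (((m_1 = 5 or acc + m_1 >= -6) -> (not (3*acc = 11 and (not (acc = 13))))) and ((not (m_1 = 5 or acc + m_1 >= -6)) -> (2*m_1 <= -9 and (not (3*acc = 11 and (not (acc = 13)))))))) and ((not (val = acc + 6 -> val <= -5)) -> (((4*val = 4 or acc + m_1 >= -6) -> (not (3*acc = 11 and (not (acc = 13))))) and ((not (4*val = 4 or acc + m_1 >= -6)) -> (8*val <= -11 and (not (3*acc = 11 and (not (acc = 13)))))))))) and ((not (acc + m_1 < 10 -> acc + 2*e <= 2)) -> (not (3*acc = 11 and (not (acc = 13))))))
Answer: WP = forall m_1. (((acc + m_1 < 10 -> acc + 2*e <= 2) -> (((val = acc + 6 -> val <= -5) -> (((m_1 = 5 or acc + m_1 >= -6) -> (not (3*acc = 11 and (not (acc = 13))))) and ((not (m_1 = 5 or acc + m_1 >= -6)) -> (2*m_1 <= -9 and (not (3*acc = 11 and (not (acc = 13)))))))) and ((not (val = acc + 6 -> val <= -5)) -> (((4*val = 4 or acc + m_1 >= -6) -> (not (3*acc = 11 and (not (acc = 13))))) and ((not (4*val = 4 or acc + m_1 >= -6)) -> (8*val <= -11 and (not (3*acc = 11 and (not (acc = 13)))))))))) and ((not (acc + m_1 < 10 -> acc + 2*e <= 2)) -> (not (3*acc = 11 and (not (acc = 13))))))


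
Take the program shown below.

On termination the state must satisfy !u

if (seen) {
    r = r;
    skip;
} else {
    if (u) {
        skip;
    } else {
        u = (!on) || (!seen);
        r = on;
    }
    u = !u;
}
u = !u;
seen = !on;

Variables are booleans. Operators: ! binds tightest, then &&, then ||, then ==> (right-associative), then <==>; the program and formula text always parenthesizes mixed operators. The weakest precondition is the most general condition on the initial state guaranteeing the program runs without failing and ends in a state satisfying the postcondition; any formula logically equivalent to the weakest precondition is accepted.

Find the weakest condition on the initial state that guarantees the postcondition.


Working backward. After the program, !u must hold.
Before seen := !on: !u
Before u := !u: u
Then branch requires u; else branch requires (u ==> (!u)) && ((!u) ==> (!((!on) || (!seen)))).
Before the if: (seen ==> u) && ((!seen) ==> ((u ==> (!u)) && ((!u) ==> (!((!on) || (!seen))))))
Answer: WP = (seen ==> u) && ((!seen) ==> ((u ==> (!u)) && ((!u) ==> (!((!on) || (!seen))))))


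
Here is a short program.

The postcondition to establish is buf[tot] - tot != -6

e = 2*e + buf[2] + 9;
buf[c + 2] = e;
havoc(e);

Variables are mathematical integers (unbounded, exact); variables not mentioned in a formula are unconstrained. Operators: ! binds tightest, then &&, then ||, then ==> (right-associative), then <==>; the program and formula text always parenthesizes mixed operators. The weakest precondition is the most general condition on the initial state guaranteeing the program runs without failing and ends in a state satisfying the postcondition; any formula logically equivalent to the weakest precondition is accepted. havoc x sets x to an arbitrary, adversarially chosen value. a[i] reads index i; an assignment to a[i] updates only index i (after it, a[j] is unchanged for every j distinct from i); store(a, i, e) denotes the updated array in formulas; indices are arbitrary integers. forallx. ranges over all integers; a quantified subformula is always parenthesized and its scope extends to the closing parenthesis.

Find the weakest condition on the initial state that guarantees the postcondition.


Working backward. After the program, the postcondition buf[tot] - tot != -6 must hold; in canonical form it is buf[tot] != tot - 6.
Before havoc e: buf[tot] != tot - 6
Before buf[c + 2] := e: store(buf, c + 2, e)[tot] != tot - 6
Before e := 2*e + buf[2] + 9: store(buf, c + 2, buf[2] + 2*e + 9)[tot] != tot - 6
Answer: WP = store(buf, c + 2, buf[2] + 2*e + 9)[tot] != tot - 6


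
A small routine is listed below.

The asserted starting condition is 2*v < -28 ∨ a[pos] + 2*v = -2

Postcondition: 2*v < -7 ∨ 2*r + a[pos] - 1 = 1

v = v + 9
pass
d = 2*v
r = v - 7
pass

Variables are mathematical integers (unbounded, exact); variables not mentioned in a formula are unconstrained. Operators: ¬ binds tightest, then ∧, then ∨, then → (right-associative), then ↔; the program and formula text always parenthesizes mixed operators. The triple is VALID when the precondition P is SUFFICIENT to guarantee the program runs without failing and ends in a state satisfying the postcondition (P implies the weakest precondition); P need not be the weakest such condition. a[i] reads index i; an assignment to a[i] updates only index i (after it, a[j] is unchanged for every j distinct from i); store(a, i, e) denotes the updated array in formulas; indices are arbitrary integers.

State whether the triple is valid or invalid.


Working backward. After the program, the postcondition 2*v < -7 ∨ 2*r + a[pos] - 1 = 1 must hold; in canonical form it is 2*v < -7 ∨ a[pos] + 2*r = 2.
Before skip: 2*v < -7 ∨ a[pos] + 2*r = 2
Before r := v - 7: 2*v < -7 ∨ a[pos] + 2*v = 16
Before d := 2*v: 2*v < -7 ∨ a[pos] + 2*v = 16
Before skip: 2*v < -7 ∨ a[pos] + 2*v = 16
Before v := v + 9: 2*v < -25 ∨ a[pos] + 2*v = -2
The weakest precondition is 2*v < -25 ∨ a[pos] + 2*v = -2.
Check whether 2*v < -28 ∨ a[pos] + 2*v = -2 implies it.
Every state satisfying the precondition satisfies the weakest precondition: the implication holds.
Answer: valid


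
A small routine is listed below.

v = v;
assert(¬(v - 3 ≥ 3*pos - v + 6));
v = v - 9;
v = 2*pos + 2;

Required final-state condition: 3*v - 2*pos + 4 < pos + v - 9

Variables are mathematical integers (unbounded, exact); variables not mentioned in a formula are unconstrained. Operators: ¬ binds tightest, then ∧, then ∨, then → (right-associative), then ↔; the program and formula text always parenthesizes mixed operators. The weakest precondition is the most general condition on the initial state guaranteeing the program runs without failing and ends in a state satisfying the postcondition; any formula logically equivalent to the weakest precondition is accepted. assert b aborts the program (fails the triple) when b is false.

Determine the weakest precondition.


Working backward. After the program, the postcondition 3*v - 2*pos + 4 < pos + v - 9 must hold; in canonical form it is 2*v < 3*pos - 13.
Before v := 2*pos + 2: pos < -17
Before v := v - 9: pos < -17
Before assert ¬(v - 3 ≥ 3*pos - v + 6): (¬(2*v ≥ 3*pos + 9)) ∧ pos < -17
Before v := v: (¬(2*v ≥ 3*pos + 9)) ∧ pos < -17
Answer: WP = (¬(2*v ≥ 3*pos + 9)) ∧ pos < -17


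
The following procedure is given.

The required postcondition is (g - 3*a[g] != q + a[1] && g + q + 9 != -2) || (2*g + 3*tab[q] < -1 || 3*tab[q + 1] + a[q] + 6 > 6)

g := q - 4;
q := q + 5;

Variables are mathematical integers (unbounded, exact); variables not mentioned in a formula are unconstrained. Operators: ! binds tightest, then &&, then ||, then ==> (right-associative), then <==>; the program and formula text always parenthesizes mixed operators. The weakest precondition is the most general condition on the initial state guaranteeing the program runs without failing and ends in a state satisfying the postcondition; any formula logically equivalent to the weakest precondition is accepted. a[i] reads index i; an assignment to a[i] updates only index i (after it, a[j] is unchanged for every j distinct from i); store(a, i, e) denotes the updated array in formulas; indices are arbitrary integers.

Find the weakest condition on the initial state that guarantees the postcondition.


Working backward. After the program, the postcondition (g - 3*a[g] != q + a[1] && g + q + 9 != -2) || (2*g + 3*tab[q] < -1 || 3*tab[q + 1] + a[q] + 6 > 6) must hold; in canonical form it is (g != a[1] + 3*a[g] + q && g + q != -11) || 3*tab[q] + 2*g < -1 || a[q] + 3*tab[q + 1] > 0.
Before q := q + 5: (g != a[1] + 3*a[g] + q + 5 && g + q != -16) || 3*tab[q + 5] + 2*g < -1 || a[q + 5] + 3*tab[q + 6] > 0
Before g := q - 4: (a[1] + 3*a[q - 4] != -9 && 2*q != -12) || 3*tab[q + 5] + 2*q < 7 || a[q + 5] + 3*tab[q + 6] > 0
Answer: WP = (a[1] + 3*a[q - 4] != -9 && 2*q != -12) || 3*tab[q + 5] + 2*q < 7 || a[q + 5] + 3*tab[q + 6] > 0


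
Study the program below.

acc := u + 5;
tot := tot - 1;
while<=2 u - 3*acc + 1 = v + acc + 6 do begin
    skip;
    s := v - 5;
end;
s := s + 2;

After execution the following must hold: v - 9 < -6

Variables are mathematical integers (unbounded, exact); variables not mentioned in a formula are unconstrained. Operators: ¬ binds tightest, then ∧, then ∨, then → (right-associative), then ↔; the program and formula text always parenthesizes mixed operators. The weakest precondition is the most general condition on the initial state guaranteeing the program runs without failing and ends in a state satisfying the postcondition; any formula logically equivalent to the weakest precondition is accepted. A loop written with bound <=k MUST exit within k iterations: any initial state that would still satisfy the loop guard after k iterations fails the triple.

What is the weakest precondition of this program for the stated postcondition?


Working backward. After the program, the postcondition v - 9 < -6 must hold; in canonical form it is v < 3.
Before s := s + 2: v < 3
Before the loop (bound <=2), unroll the exhaustion recursion (WP_0 = exit-now case; WP_j = one more guarded iteration, up to j = 2):
  WP_0: (¬(u = 4*acc + v + 5)) ∧ v < 3
  WP_1: (u = 4*acc + v + 5 → ((¬(u = 4*acc + v + 5)) ∧ v < 3)) ∧ ((¬(u = 4*acc + v + 5)) → v < 3)
  WP_2: (u = 4*acc + v + 5 → ((u = 4*acc + v + 5 → ((¬(u = 4*acc + v + 5)) ∧ v < 3)) ∧ ((¬(u = 4*acc + v + 5)) → v < 3))) ∧ ((¬(u = 4*acc + v + 5)) → v < 3)
So before the loop: (u = 4*acc + v + 5 → ((u = 4*acc + v + 5 → ((¬(u = 4*acc + v + 5)) ∧ v < 3)) ∧ ((¬(u = 4*acc + v + 5)) → v < 3))) ∧ ((¬(u = 4*acc + v + 5)) → v < 3)
Before tot := tot - 1: (u = 4*acc + v + 5 → ((u = 4*acc + v + 5 → ((¬(u = 4*acc + v + 5)) ∧ v < 3)) ∧ ((¬(u = 4*acc + v + 5)) → v < 3))) ∧ ((¬(u = 4*acc + v + 5)) → v < 3)
Before acc := u + 5: (3*u + v = -25 → ((3*u + v = -25 → ((¬(3*u + v = -25)) ∧ v < 3)) ∧ ((¬(3*u + v = -25)) → v < 3))) ∧ ((¬(3*u + v = -25)) → v < 3)
Answer: WP = (3*u + v = -25 → ((3*u + v = -25 → ((¬(3*u + v = -25)) ∧ v < 3)) ∧ ((¬(3*u + v = -25)) → v < 3))) ∧ ((¬(3*u + v = -25)) → v < 3)


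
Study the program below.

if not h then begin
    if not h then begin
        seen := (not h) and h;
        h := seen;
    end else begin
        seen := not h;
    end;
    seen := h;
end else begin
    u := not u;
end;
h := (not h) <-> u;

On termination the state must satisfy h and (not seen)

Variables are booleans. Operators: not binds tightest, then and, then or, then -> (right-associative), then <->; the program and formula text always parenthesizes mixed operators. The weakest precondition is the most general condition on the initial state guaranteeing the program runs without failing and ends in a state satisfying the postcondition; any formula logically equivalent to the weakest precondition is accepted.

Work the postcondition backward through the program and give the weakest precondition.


Working backward. After the program, h and (not seen) must hold.
Before h := (not h) <-> u: ((not h) <-> u) and (not seen)
Then branch requires ((not h) -> u) and (h -> (((not h) <-> u) and (not h))); else branch requires ((not h) <-> (not u)) and (not seen).
Before the if: ((not h) -> (((not h) -> u) and (h -> (((not h) <-> u) and (not h))))) and (h -> (((not h) <-> (not u)) and (not seen)))
Answer: WP = ((not h) -> (((not h) -> u) and (h -> (((not h) <-> u) and (not h))))) and (h -> (((not h) <-> (not u)) and (not seen)))


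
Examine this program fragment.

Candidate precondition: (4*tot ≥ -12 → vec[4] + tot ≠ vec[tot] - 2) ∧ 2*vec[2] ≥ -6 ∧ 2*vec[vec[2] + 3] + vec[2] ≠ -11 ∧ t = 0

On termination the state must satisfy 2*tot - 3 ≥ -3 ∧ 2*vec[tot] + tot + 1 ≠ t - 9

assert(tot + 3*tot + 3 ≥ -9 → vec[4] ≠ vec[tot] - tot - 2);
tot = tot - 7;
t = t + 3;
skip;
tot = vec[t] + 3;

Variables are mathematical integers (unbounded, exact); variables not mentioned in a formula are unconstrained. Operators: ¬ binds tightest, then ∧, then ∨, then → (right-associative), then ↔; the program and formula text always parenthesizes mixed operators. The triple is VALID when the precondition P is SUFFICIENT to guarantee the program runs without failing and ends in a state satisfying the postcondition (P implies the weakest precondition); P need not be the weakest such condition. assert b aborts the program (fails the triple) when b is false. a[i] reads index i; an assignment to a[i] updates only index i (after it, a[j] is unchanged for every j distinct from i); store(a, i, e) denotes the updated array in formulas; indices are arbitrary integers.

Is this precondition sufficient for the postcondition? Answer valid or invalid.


Working backward. After the program, the postcondition 2*tot - 3 ≥ -3 ∧ 2*vec[tot] + tot + 1 ≠ t - 9 must hold; in canonical form it is 2*tot ≥ 0 ∧ 2*vec[tot] + tot ≠ t - 10.
Before tot := vec[t] + 3: 2*vec[t] ≥ -6 ∧ 2*vec[vec[t] + 3] + vec[t] ≠ t - 13
Before skip: 2*vec[t] ≥ -6 ∧ 2*vec[vec[t] + 3] + vec[t] ≠ t - 13
Before t := t + 3: 2*vec[t + 3] ≥ -6 ∧ 2*vec[vec[t + 3] + 3] + vec[t + 3] ≠ t - 10
Before tot := tot - 7: 2*vec[t + 3] ≥ -6 ∧ 2*vec[vec[t + 3] + 3] + vec[t + 3] ≠ t - 10
Before assert tot + 3*tot + 3 ≥ -9 → vec[4] ≠ vec[tot] - tot - 2: (4*tot ≥ -12 → vec[4] + tot ≠ vec[tot] - 2) ∧ 2*vec[t + 3] ≥ -6 ∧ 2*vec[vec[t + 3] + 3] + vec[t + 3] ≠ t - 10
The weakest precondition is (4*tot ≥ -12 → vec[4] + tot ≠ vec[tot] - 2) ∧ 2*vec[t + 3] ≥ -6 ∧ 2*vec[vec[t + 3] + 3] + vec[t + 3] ≠ t - 10.
Check whether (4*tot ≥ -12 → vec[4] + tot ≠ vec[tot] - 2) ∧ 2*vec[2] ≥ -6 ∧ 2*vec[vec[2] + 3] + vec[2] ≠ -11 ∧ t = 0 implies it.
Countermodel: at the initial state t = 0, tot = 0, vec = {[-1] = -11800, [0] = 30152, [2] = 23588, [3] = -4, [4] = 30149, [23591] = -11800, elsewhere -11800}, the precondition holds but the weakest precondition fails.
Answer: invalid


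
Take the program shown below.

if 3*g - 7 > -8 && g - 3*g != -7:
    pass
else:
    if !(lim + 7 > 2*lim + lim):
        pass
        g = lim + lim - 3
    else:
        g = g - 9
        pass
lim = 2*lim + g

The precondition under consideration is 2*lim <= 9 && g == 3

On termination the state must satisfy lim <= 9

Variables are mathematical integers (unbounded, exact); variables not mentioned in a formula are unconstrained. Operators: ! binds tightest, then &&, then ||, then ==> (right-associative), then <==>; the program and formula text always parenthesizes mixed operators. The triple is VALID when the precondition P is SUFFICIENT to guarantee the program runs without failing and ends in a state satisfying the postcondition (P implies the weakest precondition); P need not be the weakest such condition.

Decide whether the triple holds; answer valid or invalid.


Working backward. After the program, lim <= 9 must hold.
Before lim := 2*lim + g: g + 2*lim <= 9
Then branch requires g + 2*lim <= 9; else branch requires ((!(2*lim < 7)) ==> 4*lim <= 12) && (2*lim < 7 ==> g + 2*lim <= 18).
Before the if: ((3*g > -1 && 2*g != 7) ==> g + 2*lim <= 9) && ((!(3*g > -1 && 2*g != 7)) ==> (((!(2*lim < 7)) ==> 4*lim <= 12) && (2*lim < 7 ==> g + 2*lim <= 18)))
The weakest precondition is ((3*g > -1 && 2*g != 7) ==> g + 2*lim <= 9) && ((!(3*g > -1 && 2*g != 7)) ==> (((!(2*lim < 7)) ==> 4*lim <= 12) && (2*lim < 7 ==> g + 2*lim <= 18))).
Check whether 2*lim <= 9 && g == 3 implies it.
Countermodel: at the initial state g = 3, lim = 4, the precondition holds but the weakest precondition fails.
Answer: invalid


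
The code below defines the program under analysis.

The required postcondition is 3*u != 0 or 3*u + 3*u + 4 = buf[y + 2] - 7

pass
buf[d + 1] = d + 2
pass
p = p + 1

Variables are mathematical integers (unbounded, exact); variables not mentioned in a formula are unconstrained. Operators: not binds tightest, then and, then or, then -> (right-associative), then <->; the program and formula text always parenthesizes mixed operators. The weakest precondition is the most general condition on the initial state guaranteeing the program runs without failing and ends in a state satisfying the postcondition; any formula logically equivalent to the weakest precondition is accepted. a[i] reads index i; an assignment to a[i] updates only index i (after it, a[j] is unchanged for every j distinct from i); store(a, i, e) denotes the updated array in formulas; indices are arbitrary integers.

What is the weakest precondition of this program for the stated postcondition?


Working backward. After the program, the postcondition 3*u != 0 or 3*u + 3*u + 4 = buf[y + 2] - 7 must hold; in canonical form it is 3*u != 0 or 6*u = buf[y + 2] - 11.
Before p := p + 1: 3*u != 0 or 6*u = buf[y + 2] - 11
Before skip: 3*u != 0 or 6*u = buf[y + 2] - 11
Before buf[d + 1] := d + 2: 3*u != 0 or 6*u = store(buf, d + 1, d + 2)[y + 2] - 11
Before skip: 3*u != 0 or 6*u = store(buf, d + 1, d + 2)[y + 2] - 11
Answer: WP = 3*u != 0 or 6*u = store(buf, d + 1, d + 2)[y + 2] - 11


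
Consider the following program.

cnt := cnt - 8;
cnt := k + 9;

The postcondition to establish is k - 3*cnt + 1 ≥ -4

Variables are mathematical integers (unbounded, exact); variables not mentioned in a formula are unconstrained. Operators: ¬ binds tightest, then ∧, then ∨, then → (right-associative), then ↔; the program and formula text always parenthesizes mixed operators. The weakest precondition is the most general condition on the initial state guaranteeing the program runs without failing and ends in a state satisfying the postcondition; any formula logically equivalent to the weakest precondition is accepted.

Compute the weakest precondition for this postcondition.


Working backward. After the program, the postcondition k - 3*cnt + 1 ≥ -4 must hold; in canonical form it is k ≥ 3*cnt - 5.
Before cnt := k + 9: 2*k ≤ -22
Before cnt := cnt - 8: 2*k ≤ -22
Answer: WP = 2*k ≤ -22


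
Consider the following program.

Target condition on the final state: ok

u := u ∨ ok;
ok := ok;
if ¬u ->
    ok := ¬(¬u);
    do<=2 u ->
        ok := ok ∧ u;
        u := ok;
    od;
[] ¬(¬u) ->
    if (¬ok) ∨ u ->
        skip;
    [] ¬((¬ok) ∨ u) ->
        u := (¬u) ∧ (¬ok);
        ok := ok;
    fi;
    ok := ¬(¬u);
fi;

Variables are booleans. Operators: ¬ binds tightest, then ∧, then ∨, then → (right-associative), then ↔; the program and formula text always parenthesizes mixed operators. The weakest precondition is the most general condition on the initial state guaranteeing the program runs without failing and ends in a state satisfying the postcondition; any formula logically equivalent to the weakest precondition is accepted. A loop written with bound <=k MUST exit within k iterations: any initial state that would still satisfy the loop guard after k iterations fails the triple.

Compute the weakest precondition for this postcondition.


Working backward. After the program, ok must hold.
Then branch requires (u → ((¬u) ∧ ((¬u) → u))) ∧ ((¬u) → u); else branch requires (((¬ok) ∨ u) → u) ∧ ((¬((¬ok) ∨ u)) → ((¬u) ∧ (¬ok))).
Before the if: ((¬u) → ((u → ((¬u) ∧ ((¬u) → u))) ∧ ((¬u) → u))) ∧ (u → ((((¬ok) ∨ u) → u) ∧ ((¬((¬ok) ∨ u)) → ((¬u) ∧ (¬ok)))))
Before ok := ok: ((¬u) → ((u → ((¬u) ∧ ((¬u) → u))) ∧ ((¬u) → u))) ∧ (u → ((((¬ok) ∨ u) → u) ∧ ((¬((¬ok) ∨ u)) → ((¬u) ∧ (¬ok)))))
Before u := u ∨ ok: (¬(u ∨ ok)) → (((u ∨ ok) → ((¬(u ∨ ok)) ∧ ((¬(u ∨ ok)) → (u ∨ ok)))) ∧ ((¬(u ∨ ok)) → (u ∨ ok)))
Answer: WP = (¬(u ∨ ok)) → (((u ∨ ok) → ((¬(u ∨ ok)) ∧ ((¬(u ∨ ok)) → (u ∨ ok)))) ∧ ((¬(u ∨ ok)) → (u ∨ ok)))


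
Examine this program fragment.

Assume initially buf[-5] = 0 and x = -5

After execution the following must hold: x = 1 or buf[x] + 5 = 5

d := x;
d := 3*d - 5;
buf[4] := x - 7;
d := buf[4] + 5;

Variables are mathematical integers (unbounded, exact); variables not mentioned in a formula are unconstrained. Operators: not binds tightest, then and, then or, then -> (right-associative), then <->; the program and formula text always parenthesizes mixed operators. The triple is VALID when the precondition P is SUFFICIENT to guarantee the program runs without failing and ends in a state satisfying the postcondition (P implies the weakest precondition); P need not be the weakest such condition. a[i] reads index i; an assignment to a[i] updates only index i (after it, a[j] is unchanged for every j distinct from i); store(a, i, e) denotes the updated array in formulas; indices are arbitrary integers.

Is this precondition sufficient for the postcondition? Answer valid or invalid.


Working backward. After the program, the postcondition x = 1 or buf[x] + 5 = 5 must hold; in canonical form it is x = 1 or buf[x] = 0.
Before d := buf[4] + 5: x = 1 or buf[x] = 0
Before buf[4] := x - 7: x = 1 or store(buf, 4, x - 7)[x] = 0
Before d := 3*d - 5: x = 1 or store(buf, 4, x - 7)[x] = 0
Before d := x: x = 1 or store(buf, 4, x - 7)[x] = 0
The weakest precondition is x = 1 or store(buf, 4, x - 7)[x] = 0.
Check whether buf[-5] = 0 and x = -5 implies it.
Every state satisfying the precondition satisfies the weakest precondition: the implication holds.
Answer: valid


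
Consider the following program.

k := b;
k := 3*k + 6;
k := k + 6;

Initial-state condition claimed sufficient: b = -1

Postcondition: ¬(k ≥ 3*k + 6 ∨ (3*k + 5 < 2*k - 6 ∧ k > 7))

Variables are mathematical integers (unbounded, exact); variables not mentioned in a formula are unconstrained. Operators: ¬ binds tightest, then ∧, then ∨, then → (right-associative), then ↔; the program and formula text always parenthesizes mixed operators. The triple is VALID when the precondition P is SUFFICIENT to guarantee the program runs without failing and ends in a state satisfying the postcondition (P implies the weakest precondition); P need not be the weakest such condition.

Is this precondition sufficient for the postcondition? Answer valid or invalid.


Working backward. After the program, the postcondition ¬(k ≥ 3*k + 6 ∨ (3*k + 5 < 2*k - 6 ∧ k > 7)) must hold; in canonical form it is ¬(2*k ≤ -6 ∨ (k < -11 ∧ k > 7)).
Before k := k + 6: ¬(2*k ≤ -18 ∨ (k < -17 ∧ k > 1))
Before k := 3*k + 6: ¬(6*k ≤ -30 ∨ (3*k < -23 ∧ 3*k > -5))
Before k := b: ¬(6*b ≤ -30 ∨ (3*b < -23 ∧ 3*b > -5))
The weakest precondition is ¬(6*b ≤ -30 ∨ (3*b < -23 ∧ 3*b > -5)).
Check whether b = -1 implies it.
Every state satisfying the precondition satisfies the weakest precondition: the implication holds.
Answer: valid


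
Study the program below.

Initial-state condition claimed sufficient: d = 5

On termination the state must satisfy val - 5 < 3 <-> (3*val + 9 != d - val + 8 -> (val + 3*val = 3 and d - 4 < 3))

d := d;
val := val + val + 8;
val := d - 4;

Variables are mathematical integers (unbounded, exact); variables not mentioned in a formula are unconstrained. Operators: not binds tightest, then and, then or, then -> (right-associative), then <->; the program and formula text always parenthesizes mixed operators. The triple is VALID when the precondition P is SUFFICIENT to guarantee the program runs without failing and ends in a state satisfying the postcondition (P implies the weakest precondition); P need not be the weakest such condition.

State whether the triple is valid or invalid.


Working backward. After the program, the postcondition val - 5 < 3 <-> (3*val + 9 != d - val + 8 -> (val + 3*val = 3 and d - 4 < 3)) must hold; in canonical form it is val < 8 <-> (4*val != d - 1 -> (4*val = 3 and d < 7)).
Before val := d - 4: d < 12 <-> (3*d != 15 -> (4*d = 19 and d < 7))
Before val := val + val + 8: d < 12 <-> (3*d != 15 -> (4*d = 19 and d < 7))
Before d := d: d < 12 <-> (3*d != 15 -> (4*d = 19 and d < 7))
The weakest precondition is d < 12 <-> (3*d != 15 -> (4*d = 19 and d < 7)).
Check whether d = 5 implies it.
Every state satisfying the precondition satisfies the weakest precondition: the implication holds.
Answer: valid


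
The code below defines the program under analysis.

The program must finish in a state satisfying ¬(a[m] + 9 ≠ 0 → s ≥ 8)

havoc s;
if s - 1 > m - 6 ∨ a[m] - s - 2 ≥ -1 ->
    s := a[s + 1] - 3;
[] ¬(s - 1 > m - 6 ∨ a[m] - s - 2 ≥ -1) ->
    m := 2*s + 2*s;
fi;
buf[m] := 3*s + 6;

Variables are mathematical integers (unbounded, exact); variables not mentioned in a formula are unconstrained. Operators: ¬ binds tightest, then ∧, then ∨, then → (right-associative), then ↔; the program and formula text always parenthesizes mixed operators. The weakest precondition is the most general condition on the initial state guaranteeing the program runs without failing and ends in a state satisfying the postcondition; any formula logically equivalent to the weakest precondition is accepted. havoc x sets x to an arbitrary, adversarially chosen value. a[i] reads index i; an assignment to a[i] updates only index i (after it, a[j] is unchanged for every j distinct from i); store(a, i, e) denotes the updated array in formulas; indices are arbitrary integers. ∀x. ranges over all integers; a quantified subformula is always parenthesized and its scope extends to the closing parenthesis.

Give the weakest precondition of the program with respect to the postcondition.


Working backward. After the program, the postcondition ¬(a[m] + 9 ≠ 0 → s ≥ 8) must hold; in canonical form it is ¬(a[m] ≠ -9 → s ≥ 8).
Before buf[m] := 3*s + 6: ¬(a[m] ≠ -9 → s ≥ 8)
Then branch requires ¬(a[m] ≠ -9 → a[s + 1] ≥ 11); else branch requires ¬(a[4*s] ≠ -9 → s ≥ 8).
Before the if: ((s > m - 5 ∨ a[m] ≥ s + 1) → (¬(a[m] ≠ -9 → a[s + 1] ≥ 11))) ∧ ((¬(s > m - 5 ∨ a[m] ≥ s + 1)) → (¬(a[4*s] ≠ -9 → s ≥ 8)))
Before havoc s: ∀s_1. (((s_1 > m - 5 ∨ a[m] ≥ s_1 + 1) → (¬(a[m] ≠ -9 → a[s_1 + 1] ≥ 11))) ∧ ((¬(s_1 > m - 5 ∨ a[m] ≥ s_1 + 1)) → (¬(a[4*s_1] ≠ -9 → s_1 ≥ 8))))
Answer: WP = ∀s_1. (((s_1 > m - 5 ∨ a[m] ≥ s_1 + 1) → (¬(a[m] ≠ -9 → a[s_1 + 1] ≥ 11))) ∧ ((¬(s_1 > m - 5 ∨ a[m] ≥ s_1 + 1)) → (¬(a[4*s_1] ≠ -9 → s_1 ≥ 8))))


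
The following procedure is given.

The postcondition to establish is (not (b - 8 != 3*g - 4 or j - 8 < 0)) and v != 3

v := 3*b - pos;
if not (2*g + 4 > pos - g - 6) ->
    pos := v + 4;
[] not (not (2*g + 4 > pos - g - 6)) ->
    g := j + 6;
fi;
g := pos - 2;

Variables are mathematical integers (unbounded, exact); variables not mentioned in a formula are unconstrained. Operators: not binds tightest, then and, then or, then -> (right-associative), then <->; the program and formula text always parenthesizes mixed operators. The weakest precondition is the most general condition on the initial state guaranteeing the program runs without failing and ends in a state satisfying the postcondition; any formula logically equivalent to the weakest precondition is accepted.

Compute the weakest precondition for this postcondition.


Working backward. After the program, the postcondition (not (b - 8 != 3*g - 4 or j - 8 < 0)) and v != 3 must hold; in canonical form it is (not (b != 3*g + 4 or j < 8)) and v != 3.
Before g := pos - 2: (not (b != 3*pos - 2 or j < 8)) and v != 3
Then branch requires (not (b != 3*v + 10 or j < 8)) and v != 3; else branch requires (not (b != 3*pos - 2 or j < 8)) and v != 3.
Before the if: ((not (3*g > pos - 10)) -> ((not (b != 3*v + 10 or j < 8)) and v != 3)) and (3*g > pos - 10 -> ((not (b != 3*pos - 2 or j < 8)) and v != 3))
Before v := 3*b - pos: ((not (3*g > pos - 10)) -> ((not (3*pos != 8*b + 10 or j < 8)) and 3*b != pos + 3)) and (3*g > pos - 10 -> ((not (b != 3*pos - 2 or j < 8)) and 3*b != pos + 3))
Answer: WP = ((not (3*g > pos - 10)) -> ((not (3*pos != 8*b + 10 or j < 8)) and 3*b != pos + 3)) and (3*g > pos - 10 -> ((not (b != 3*pos - 2 or j < 8)) and 3*b != pos + 3))


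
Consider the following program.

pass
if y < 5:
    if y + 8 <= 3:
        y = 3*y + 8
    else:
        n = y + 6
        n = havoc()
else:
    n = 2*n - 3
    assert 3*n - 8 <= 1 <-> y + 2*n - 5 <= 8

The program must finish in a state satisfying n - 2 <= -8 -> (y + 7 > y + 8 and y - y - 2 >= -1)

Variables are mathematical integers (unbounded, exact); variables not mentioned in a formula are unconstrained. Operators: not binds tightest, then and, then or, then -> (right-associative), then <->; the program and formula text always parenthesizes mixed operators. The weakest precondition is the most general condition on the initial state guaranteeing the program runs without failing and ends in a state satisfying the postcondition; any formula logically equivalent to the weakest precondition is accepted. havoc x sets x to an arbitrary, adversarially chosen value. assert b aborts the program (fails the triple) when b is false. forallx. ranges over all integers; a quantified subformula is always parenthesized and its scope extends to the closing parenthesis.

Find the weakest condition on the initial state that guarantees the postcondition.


Working backward. After the program, the postcondition n - 2 <= -8 -> (y + 7 > y + 8 and y - y - 2 >= -1) must hold; in canonical form it is not (n <= -6).
Then branch requires (y <= -5 -> (not (n <= -6))) and ((not (y <= -5)) -> (forall n_1. (not (n_1 <= -6)))); else branch requires (6*n <= 18 <-> 4*n + y <= 19) and (not (2*n <= -3)).
Before the if: (y < 5 -> ((y <= -5 -> (not (n <= -6))) and ((not (y <= -5)) -> (forall n_1. (not (n_1 <= -6)))))) and ((not (y < 5)) -> ((6*n <= 18 <-> 4*n + y <= 19) and (not (2*n <= -3))))
Before skip: (y < 5 -> ((y <= -5 -> (not (n <= -6))) and ((not (y <= -5)) -> (forall n_1. (not (n_1 <= -6)))))) and ((not (y < 5)) -> ((6*n <= 18 <-> 4*n + y <= 19) and (not (2*n <= -3))))
Answer: WP = (y < 5 -> ((y <= -5 -> (not (n <= -6))) and ((not (y <= -5)) -> (forall n_1. (not (n_1 <= -6)))))) and ((not (y < 5)) -> ((6*n <= 18 <-> 4*n + y <= 19) and (not (2*n <= -3))))


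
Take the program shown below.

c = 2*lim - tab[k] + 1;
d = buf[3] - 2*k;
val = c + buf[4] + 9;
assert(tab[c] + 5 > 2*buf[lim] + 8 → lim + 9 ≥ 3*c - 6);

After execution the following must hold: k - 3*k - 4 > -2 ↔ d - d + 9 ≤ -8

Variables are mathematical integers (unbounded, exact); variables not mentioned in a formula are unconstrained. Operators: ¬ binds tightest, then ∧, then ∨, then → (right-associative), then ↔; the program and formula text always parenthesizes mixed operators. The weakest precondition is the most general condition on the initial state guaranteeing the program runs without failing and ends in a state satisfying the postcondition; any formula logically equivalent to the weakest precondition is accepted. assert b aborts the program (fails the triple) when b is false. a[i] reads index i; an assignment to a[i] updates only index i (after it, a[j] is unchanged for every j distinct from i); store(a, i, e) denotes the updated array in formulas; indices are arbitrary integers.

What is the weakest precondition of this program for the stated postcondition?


Working backward. After the program, the postcondition k - 3*k - 4 > -2 ↔ d - d + 9 ≤ -8 must hold; in canonical form it is ¬(2*k < -2).
Before assert tab[c] + 5 > 2*buf[lim] + 8 → lim + 9 ≥ 3*c - 6: (tab[c] > 2*buf[lim] + 3 → lim ≥ 3*c - 15) ∧ (¬(2*k < -2))
Before val := c + buf[4] + 9: (tab[c] > 2*buf[lim] + 3 → lim ≥ 3*c - 15) ∧ (¬(2*k < -2))
Before d := buf[3] - 2*k: (tab[c] > 2*buf[lim] + 3 → lim ≥ 3*c - 15) ∧ (¬(2*k < -2))
Before c := 2*lim - tab[k] + 1: (tab[-tab[k] + 2*lim + 1] > 2*buf[lim] + 3 → 3*tab[k] ≥ 5*lim - 12) ∧ (¬(2*k < -2))
Answer: WP = (tab[-tab[k] + 2*lim + 1] > 2*buf[lim] + 3 → 3*tab[k] ≥ 5*lim - 12) ∧ (¬(2*k < -2))


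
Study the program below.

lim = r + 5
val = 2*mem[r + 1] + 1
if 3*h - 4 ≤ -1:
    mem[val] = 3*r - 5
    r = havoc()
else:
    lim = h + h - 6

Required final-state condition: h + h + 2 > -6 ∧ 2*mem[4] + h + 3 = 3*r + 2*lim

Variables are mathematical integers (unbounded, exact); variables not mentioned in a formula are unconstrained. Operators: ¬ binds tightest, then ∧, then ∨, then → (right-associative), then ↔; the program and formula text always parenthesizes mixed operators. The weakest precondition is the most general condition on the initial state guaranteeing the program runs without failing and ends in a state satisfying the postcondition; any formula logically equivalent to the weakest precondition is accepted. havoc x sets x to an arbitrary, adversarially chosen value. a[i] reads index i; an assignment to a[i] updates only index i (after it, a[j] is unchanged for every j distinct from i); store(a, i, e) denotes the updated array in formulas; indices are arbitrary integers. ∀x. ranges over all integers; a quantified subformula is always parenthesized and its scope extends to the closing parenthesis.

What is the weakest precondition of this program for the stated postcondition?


Working backward. After the program, the postcondition h + h + 2 > -6 ∧ 2*mem[4] + h + 3 = 3*r + 2*lim must hold; in canonical form it is 2*h > -8 ∧ 2*mem[4] + h = 2*lim + 3*r - 3.
Then branch requires ∀r_1. (2*h > -8 ∧ 2*store(mem, val, 3*r - 5)[4] + h = 2*lim + 3*r_1 - 3); else branch requires 2*h > -8 ∧ 2*mem[4] = 3*h + 3*r - 15.
Before the if: (3*h ≤ 3 → (∀r_1. (2*h > -8 ∧ 2*store(mem, val, 3*r - 5)[4] + h = 2*lim + 3*r_1 - 3))) ∧ ((¬(3*h ≤ 3)) → (2*h > -8 ∧ 2*mem[4] = 3*h + 3*r - 15))
Before val := 2*mem[r + 1] + 1: (3*h ≤ 3 → (∀r_1. (2*h > -8 ∧ 2*store(mem, 2*mem[r + 1] + 1, 3*r - 5)[4] + h = 2*lim + 3*r_1 - 3))) ∧ ((¬(3*h ≤ 3)) → (2*h > -8 ∧ 2*mem[4] = 3*h + 3*r - 15))
Before lim := r + 5: (3*h ≤ 3 → (∀r_1. (2*h > -8 ∧ 2*store(mem, 2*mem[r + 1] + 1, 3*r - 5)[4] + h = 2*r + 3*r_1 + 7))) ∧ ((¬(3*h ≤ 3)) → (2*h > -8 ∧ 2*mem[4] = 3*h + 3*r - 15))
Answer: WP = (3*h ≤ 3 → (∀r_1. (2*h > -8 ∧ 2*store(mem, 2*mem[r + 1] + 1, 3*r - 5)[4] + h = 2*r + 3*r_1 + 7))) ∧ ((¬(3*h ≤ 3)) → (2*h > -8 ∧ 2*mem[4] = 3*h + 3*r - 15))


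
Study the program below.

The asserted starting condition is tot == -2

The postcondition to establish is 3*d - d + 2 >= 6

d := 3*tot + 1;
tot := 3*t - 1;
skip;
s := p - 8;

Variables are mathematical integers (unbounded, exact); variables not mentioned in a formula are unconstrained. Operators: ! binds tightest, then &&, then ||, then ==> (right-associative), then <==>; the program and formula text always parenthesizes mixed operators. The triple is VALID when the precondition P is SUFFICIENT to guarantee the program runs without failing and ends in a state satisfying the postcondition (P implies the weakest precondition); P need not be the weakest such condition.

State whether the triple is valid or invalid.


Working backward. After the program, the postcondition 3*d - d + 2 >= 6 must hold; in canonical form it is 2*d >= 4.
Before s := p - 8: 2*d >= 4
Before skip: 2*d >= 4
Before tot := 3*t - 1: 2*d >= 4
Before d := 3*tot + 1: 6*tot >= 2
The weakest precondition is 6*tot >= 2.
Check whether tot == -2 implies it.
Countermodel: at the initial state tot = -2, the precondition holds but the weakest precondition fails.
Answer: invalid


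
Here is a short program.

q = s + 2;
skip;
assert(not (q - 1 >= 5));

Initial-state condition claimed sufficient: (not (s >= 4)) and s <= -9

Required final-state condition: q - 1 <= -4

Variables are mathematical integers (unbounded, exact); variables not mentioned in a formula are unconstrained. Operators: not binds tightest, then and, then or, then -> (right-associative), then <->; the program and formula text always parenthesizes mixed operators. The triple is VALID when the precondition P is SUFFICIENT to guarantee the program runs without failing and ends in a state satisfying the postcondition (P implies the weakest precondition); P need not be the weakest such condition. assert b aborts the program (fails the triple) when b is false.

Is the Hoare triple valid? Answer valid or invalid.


Working backward. After the program, the postcondition q - 1 <= -4 must hold; in canonical form it is q <= -3.
Before assert not (q - 1 >= 5): (not (q >= 6)) and q <= -3
Before skip: (not (q >= 6)) and q <= -3
Before q := s + 2: (not (s >= 4)) and s <= -5
The weakest precondition is (not (s >= 4)) and s <= -5.
Check whether (not (s >= 4)) and s <= -9 implies it.
Every state satisfying the precondition satisfies the weakest precondition: the implication holds.
Answer: valid


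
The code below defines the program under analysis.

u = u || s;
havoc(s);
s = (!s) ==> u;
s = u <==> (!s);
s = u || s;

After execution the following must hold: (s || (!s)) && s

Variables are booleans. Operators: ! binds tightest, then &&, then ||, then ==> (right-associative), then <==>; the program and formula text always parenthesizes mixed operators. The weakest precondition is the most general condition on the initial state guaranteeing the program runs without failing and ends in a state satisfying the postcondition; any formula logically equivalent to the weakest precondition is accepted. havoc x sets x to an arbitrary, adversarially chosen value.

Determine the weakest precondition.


Working backward. After the program, the postcondition (s || (!s)) && s must hold; in canonical form it is s.
Before s := u || s: u || s
Before s := u <==> (!s): u || (u <==> (!s))
Before s := (!s) ==> u: u || (u <==> (!((!s) ==> u)))
Before havoc s: u || (u <==> (!u))
Before u := u || s: u || s || ((u || s) <==> (!(u || s)))
Answer: WP = u || s || ((u || s) <==> (!(u || s)))
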